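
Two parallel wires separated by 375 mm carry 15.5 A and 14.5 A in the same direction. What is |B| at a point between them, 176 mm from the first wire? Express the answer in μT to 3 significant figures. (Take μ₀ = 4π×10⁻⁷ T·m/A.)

Each long wire gives B = μ₀I/(2πd). Distances are d₁ = 0.176 m and d₂ = 0.199 m.
B₁ = 1.76×10⁻⁵ T, B₂ = 1.46×10⁻⁵ T.
Between parallel currents the two contributions point in opposite directions, so they subtract. B = |B₁ − B₂| = |1.76×10⁻⁵ − 1.46×10⁻⁵| = 3.04×10⁻⁶ T.

B ≈ 3.04 μT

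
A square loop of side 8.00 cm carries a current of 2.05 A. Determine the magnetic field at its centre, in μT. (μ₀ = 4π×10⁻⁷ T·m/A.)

B ≈ 29.0 μT

Each side is a finite straight segment at perpendicular distance d = a/(2 tan(π/4)) = 0.04 m from the centre, with end-angles ±π/4.
One side contributes B₁ = (μ₀I/4πd)·2 sin(π/4) = 7.25×10⁻⁶ T.
All 4 sides add in the same direction: B = 4 × 7.25×10⁻⁶ = 2.90×10⁻⁵ T.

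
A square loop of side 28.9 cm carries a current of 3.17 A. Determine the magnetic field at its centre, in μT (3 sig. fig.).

B ≈ 12.4 μT

Each side is a finite straight segment at perpendicular distance d = a/(2 tan(π/4)) = 0.1445 m from the centre, with end-angles ±π/4.
One side contributes B₁ = (μ₀I/4πd)·2 sin(π/4) = 3.10×10⁻⁶ T.
All 4 sides add in the same direction: B = 4 × 3.10×10⁻⁶ = 1.24×10⁻⁵ T.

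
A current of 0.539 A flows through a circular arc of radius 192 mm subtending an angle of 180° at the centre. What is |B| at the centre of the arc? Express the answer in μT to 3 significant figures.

B ≈ 0.882 μT

The Biot–Savart field of a circular arc at its centre is B = μ₀Iφ/(4πR), with φ = 3.142 rad.
B = (4π×10⁻⁷ × 0.539 × 3.142) / (4π × 0.192) = 8.82×10⁻⁷ T.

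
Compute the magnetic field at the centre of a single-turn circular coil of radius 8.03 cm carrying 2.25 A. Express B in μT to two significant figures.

B ≈ 18 μT

At the centre of a circular loop the Biot–Savart law gives B = μ₀I/(2R).
B = (4π×10⁻⁷ × 2.25) / (2 × 0.0803) = 1.76×10⁻⁵ T.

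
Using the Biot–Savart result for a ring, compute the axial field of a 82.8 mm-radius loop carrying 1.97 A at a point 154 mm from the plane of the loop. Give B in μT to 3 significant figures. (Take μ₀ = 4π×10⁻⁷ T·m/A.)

B ≈ 1.59 μT

On the axis of a circular loop, B = μ₀IR² / [2(R²+z²)^(3/2)].
R² + z² = (0.0828)² + (0.154)² = 0.03057 m², and (R²+z²)^(3/2) = 5.35×10⁻³ m³.
B = (4π×10⁻⁷ × 1.97 × 0.006856) / (2 × 5.35×10⁻³) = 1.59×10⁻⁶ T.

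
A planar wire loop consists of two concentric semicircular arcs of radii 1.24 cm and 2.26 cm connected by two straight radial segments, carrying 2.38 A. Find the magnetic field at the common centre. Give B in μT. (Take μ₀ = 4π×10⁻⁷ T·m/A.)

B ≈ 27.2 μT

The radial connectors point toward the centre, so dl × r̂ = 0 and they contribute nothing.
Each semicircle gives μ₀I/(4R): inner arc 6.03×10⁻⁵ T, outer arc 3.31×10⁻⁵ T.
The two arcs carry current in opposite angular senses, so their fields oppose: B = |6.03×10⁻⁵ − 3.31×10⁻⁵| = 2.72×10⁻⁵ T.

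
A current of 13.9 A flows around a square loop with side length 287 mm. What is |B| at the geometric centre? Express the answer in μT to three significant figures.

B ≈ 54.8 μT

Each side is a finite straight segment at perpendicular distance d = a/(2 tan(π/4)) = 0.1435 m from the centre, with end-angles ±π/4.
One side contributes B₁ = (μ₀I/4πd)·2 sin(π/4) = 1.37×10⁻⁵ T.
All 4 sides add in the same direction: B = 4 × 1.37×10⁻⁵ = 5.48×10⁻⁵ T.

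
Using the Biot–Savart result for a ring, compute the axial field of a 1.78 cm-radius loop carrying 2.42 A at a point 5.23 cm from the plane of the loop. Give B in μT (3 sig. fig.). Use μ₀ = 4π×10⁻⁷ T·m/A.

B ≈ 2.86 μT

On the axis of a circular loop, B = μ₀IR² / [2(R²+z²)^(3/2)].
R² + z² = (0.0178)² + (0.0523)² = 0.003052 m², and (R²+z²)^(3/2) = 1.69×10⁻⁴ m³.
B = (4π×10⁻⁷ × 2.42 × 0.0003168) / (2 × 1.69×10⁻⁴) = 2.86×10⁻⁶ T.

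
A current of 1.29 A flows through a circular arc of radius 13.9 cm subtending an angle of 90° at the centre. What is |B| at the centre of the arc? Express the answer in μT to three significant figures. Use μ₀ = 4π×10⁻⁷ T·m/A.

B ≈ 1.46 μT

The Biot–Savart field of a circular arc at its centre is B = μ₀Iφ/(4πR), with φ = 1.571 rad.
B = (4π×10⁻⁷ × 1.29 × 1.571) / (4π × 0.139) = 1.46×10⁻⁶ T.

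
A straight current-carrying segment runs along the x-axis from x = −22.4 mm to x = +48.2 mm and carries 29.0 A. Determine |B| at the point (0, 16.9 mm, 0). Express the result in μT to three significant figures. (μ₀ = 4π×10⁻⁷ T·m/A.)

B ≈ 299 μT

For a finite straight segment, B = (μ₀I/4πd)(sinθ₁ + sinθ₂), where θ₁, θ₂ are the angles from the perpendicular to each end.
The perpendicular distance is d = 0.0169 m; the end-offsets along the wire are a = 0.0224 m and b = 0.0482 m.
sinθ₁ = 0.0224/√(0.0224²+0.0169²) = 0.7983; sinθ₂ = 0.0482/√(0.0482²+0.0169²) = 0.9437.
B = (4π×10⁻⁷ × 29.0) / (4π × 0.0169) × (0.7983 + 0.9437) = 2.99×10⁻⁴ T.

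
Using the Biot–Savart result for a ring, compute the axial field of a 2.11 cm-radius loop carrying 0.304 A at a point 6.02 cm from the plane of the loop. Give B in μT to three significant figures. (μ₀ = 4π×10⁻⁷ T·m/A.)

B ≈ 0.328 μT

On the axis of a circular loop, B = μ₀IR² / [2(R²+z²)^(3/2)].
R² + z² = (0.0211)² + (0.0602)² = 0.004069 m², and (R²+z²)^(3/2) = 2.60×10⁻⁴ m³.
B = (4π×10⁻⁷ × 0.304 × 0.0004452) / (2 × 2.60×10⁻⁴) = 3.28×10⁻⁷ T.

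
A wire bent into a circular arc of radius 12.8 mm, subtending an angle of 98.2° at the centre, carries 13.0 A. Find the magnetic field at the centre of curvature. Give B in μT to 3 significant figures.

The Biot–Savart field of a circular arc at its centre is B = μ₀Iφ/(4πR), with φ = 1.714 rad.
B = (4π×10⁻⁷ × 13.0 × 1.714) / (4π × 0.0128) = 1.74×10⁻⁴ T.

B ≈ 174 μT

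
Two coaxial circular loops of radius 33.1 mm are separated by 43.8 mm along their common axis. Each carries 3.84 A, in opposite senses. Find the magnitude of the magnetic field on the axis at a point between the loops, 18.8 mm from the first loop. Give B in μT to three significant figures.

B ≈ 10.9 μT

Each loop contributes B = μ₀IR²/[2(R²+z²)^(3/2)] on the axis, with z measured from that loop.
Loop 1 (z = 0.0188 m): B₁ = 4.79×10⁻⁵ T. Loop 2 (z = 0.025 m): B₂ = 3.70×10⁻⁵ T.
The fields oppose: B = |B₁ − B₂| = 1.09×10⁻⁵ T.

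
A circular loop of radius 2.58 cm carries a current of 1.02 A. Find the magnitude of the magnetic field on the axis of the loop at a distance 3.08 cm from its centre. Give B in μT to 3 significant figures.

B ≈ 6.58 μT

On the axis of a circular loop, B = μ₀IR² / [2(R²+z²)^(3/2)].
R² + z² = (0.0258)² + (0.0308)² = 0.001614 m², and (R²+z²)^(3/2) = 6.49×10⁻⁵ m³.
B = (4π×10⁻⁷ × 1.02 × 0.0006656) / (2 × 6.49×10⁻⁵) = 6.58×10⁻⁶ T.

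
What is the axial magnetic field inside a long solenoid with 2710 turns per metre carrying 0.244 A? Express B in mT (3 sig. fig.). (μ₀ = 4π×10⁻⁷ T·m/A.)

B ≈ 0.831 mT

Inside a long solenoid, B = μ₀nI with n = 2710 turns/m.
B = 4π×10⁻⁷ × 2710 × 0.244 = 8.31×10⁻⁴ T.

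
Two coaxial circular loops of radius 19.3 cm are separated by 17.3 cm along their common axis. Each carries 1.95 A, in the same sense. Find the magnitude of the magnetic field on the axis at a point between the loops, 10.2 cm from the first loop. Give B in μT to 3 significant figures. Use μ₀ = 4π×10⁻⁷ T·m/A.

B ≈ 9.64 μT

Each loop contributes B = μ₀IR²/[2(R²+z²)^(3/2)] on the axis, with z measured from that loop.
Loop 1 (z = 0.102 m): B₁ = 4.39×10⁻⁶ T. Loop 2 (z = 0.071 m): B₂ = 5.25×10⁻⁶ T.
The fields add: B = B₁ + B₂ = 9.64×10⁻⁶ T.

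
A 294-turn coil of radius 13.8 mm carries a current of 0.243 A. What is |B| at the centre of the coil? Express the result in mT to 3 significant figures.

B ≈ 3.25 mT

For an N-turn flat coil, B = Nμ₀I/(2R) with R = 0.0138 m.
B = 294 × 1.11×10⁻⁵ T = 3.25×10⁻³ T.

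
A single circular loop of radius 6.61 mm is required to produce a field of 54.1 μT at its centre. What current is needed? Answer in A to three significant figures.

At the centre of a circular loop B = μ₀I/(2R), so I = 2RB/μ₀.
With R = 0.00661 m, I = 2 × 0.00661 × 5.41×10⁻⁵ / (4π×10⁻⁷) = 0.569 A.

I ≈ 0.569 A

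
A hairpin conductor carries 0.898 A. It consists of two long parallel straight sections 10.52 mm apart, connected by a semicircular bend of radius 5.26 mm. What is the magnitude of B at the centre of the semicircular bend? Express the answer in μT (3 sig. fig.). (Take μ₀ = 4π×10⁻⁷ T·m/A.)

B ≈ 87.8 μT

The semicircular arc contributes B_arc = μ₀I·π/(4πR) = μ₀I/(4R) = 5.36×10⁻⁵ T.
Each semi-infinite lead is at perpendicular distance R = 0.00526 m from the centre, with the perpendicular foot at its near end, so it contributes μ₀I/(4πR); both point the same way, together 3.41×10⁻⁵ T.
Arc and leads all point the same direction: B = 5.36×10⁻⁵ + 3.41×10⁻⁵ = 8.78×10⁻⁵ T.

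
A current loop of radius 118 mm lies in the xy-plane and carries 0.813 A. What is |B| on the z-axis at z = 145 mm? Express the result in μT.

B ≈ 1.09 μT

On the axis of a circular loop, B = μ₀IR² / [2(R²+z²)^(3/2)].
R² + z² = (0.118)² + (0.145)² = 0.03495 m², and (R²+z²)^(3/2) = 6.53×10⁻³ m³.
B = (4π×10⁻⁷ × 0.813 × 0.01392) / (2 × 6.53×10⁻³) = 1.09×10⁻⁶ T.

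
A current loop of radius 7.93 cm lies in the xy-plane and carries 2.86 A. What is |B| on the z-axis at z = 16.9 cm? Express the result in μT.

B ≈ 1.74 μT

On the axis of a circular loop, B = μ₀IR² / [2(R²+z²)^(3/2)].
R² + z² = (0.0793)² + (0.169)² = 0.03485 m², and (R²+z²)^(3/2) = 6.51×10⁻³ m³.
B = (4π×10⁻⁷ × 2.86 × 0.006288) / (2 × 6.51×10⁻³) = 1.74×10⁻⁶ T.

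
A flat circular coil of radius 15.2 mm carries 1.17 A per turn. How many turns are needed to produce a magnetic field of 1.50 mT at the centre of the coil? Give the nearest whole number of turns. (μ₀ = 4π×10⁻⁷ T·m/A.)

For an N-turn coil, B = Nμ₀I/(2R). A single turn gives B₁ = 4.84×10⁻⁵ T with R = 0.0152 m.
N = B/B₁ = 1.50×10⁻³ / 4.84×10⁻⁵ = 31.01.

N = 31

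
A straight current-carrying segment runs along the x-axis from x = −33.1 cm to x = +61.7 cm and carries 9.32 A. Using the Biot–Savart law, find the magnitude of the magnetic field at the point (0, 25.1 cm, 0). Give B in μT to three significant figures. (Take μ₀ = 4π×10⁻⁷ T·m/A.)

For a finite straight segment, B = (μ₀I/4πd)(sinθ₁ + sinθ₂), where θ₁, θ₂ are the angles from the perpendicular to each end.
The perpendicular distance is d = 0.251 m; the end-offsets along the wire are a = 0.331 m and b = 0.617 m.
sinθ₁ = 0.331/√(0.331²+0.251²) = 0.7968; sinθ₂ = 0.617/√(0.617²+0.251²) = 0.9263.
B = (4π×10⁻⁷ × 9.32) / (4π × 0.251) × (0.7968 + 0.9263) = 6.40×10⁻⁶ T.

B ≈ 6.40 μT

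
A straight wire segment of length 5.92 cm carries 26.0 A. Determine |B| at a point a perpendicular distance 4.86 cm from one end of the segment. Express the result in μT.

B ≈ 41.3 μT

For a finite straight segment, B = (μ₀I/4πd)(sinθ₁ + sinθ₂), where θ₁, θ₂ are the angles from the perpendicular to each end.
The perpendicular foot is at one end, so the two end-offsets along the wire are 0 and L = 0.0592 m.
sinθ₁ = 0/√(0²+0.0486²) = 0.0000; sinθ₂ = 0.0592/√(0.0592²+0.0486²) = 0.7729.
B = (4π×10⁻⁷ × 26.0) / (4π × 0.0486) × (0.0000 + 0.7729) = 4.13×10⁻⁵ T.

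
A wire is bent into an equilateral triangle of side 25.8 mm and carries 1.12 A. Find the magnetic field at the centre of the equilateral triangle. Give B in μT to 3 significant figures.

B ≈ 78.1 μT

Each side is a finite straight segment at perpendicular distance d = a/(2 tan(π/3)) = 0.007448 m from the centre, with end-angles ±π/3.
One side contributes B₁ = (μ₀I/4πd)·2 sin(π/3) = 2.60×10⁻⁵ T.
All 3 sides add in the same direction: B = 3 × 2.60×10⁻⁵ = 7.81×10⁻⁵ T.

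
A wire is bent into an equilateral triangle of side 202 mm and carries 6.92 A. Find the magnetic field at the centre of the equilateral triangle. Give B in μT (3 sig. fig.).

Each side is a finite straight segment at perpendicular distance d = a/(2 tan(π/3)) = 0.05831 m from the centre, with end-angles ±π/3.
One side contributes B₁ = (μ₀I/4πd)·2 sin(π/3) = 2.06×10⁻⁵ T.
All 3 sides add in the same direction: B = 3 × 2.06×10⁻⁵ = 6.17×10⁻⁵ T.

B ≈ 61.7 μT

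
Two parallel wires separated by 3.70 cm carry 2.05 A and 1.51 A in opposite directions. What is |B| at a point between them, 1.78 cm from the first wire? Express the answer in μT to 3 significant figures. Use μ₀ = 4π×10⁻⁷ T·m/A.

Each long wire gives B = μ₀I/(2πd). Distances are d₁ = 0.0178 m and d₂ = 0.0192 m.
B₁ = 2.30×10⁻⁵ T, B₂ = 1.57×10⁻⁵ T.
Between antiparallel currents both contributions point the same way, so they add. B = B₁ + B₂ = 2.30×10⁻⁵ + 1.57×10⁻⁵ = 3.88×10⁻⁵ T.

B ≈ 38.8 μT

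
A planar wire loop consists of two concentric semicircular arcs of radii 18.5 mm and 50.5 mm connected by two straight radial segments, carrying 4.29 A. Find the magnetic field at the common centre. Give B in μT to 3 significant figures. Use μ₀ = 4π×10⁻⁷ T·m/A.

The radial connectors point toward the centre, so dl × r̂ = 0 and they contribute nothing.
Each semicircle gives μ₀I/(4R): inner arc 7.29×10⁻⁵ T, outer arc 2.67×10⁻⁵ T.
The two arcs carry current in opposite angular senses, so their fields oppose: B = |7.29×10⁻⁵ − 2.67×10⁻⁵| = 4.62×10⁻⁵ T.

B ≈ 46.2 μT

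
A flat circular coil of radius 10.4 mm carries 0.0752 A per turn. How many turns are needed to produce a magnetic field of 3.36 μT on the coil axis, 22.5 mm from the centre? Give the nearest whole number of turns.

N = 10

For an N-turn coil, B = Nμ₀IR²/[2(R²+z²)^(3/2)]. A single turn gives B₁ = 3.36×10⁻⁷ T with R = 0.0104 m, z = 0.0225 m.
N = B/B₁ = 3.36×10⁻⁶ / 3.36×10⁻⁷ = 10.01.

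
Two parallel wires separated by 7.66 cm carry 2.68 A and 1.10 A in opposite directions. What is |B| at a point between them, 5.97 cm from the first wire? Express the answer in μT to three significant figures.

B ≈ 22.0 μT

Each long wire gives B = μ₀I/(2πd). Distances are d₁ = 0.0597 m and d₂ = 0.0169 m.
B₁ = 8.98×10⁻⁶ T, B₂ = 1.30×10⁻⁵ T.
Between antiparallel currents both contributions point the same way, so they add. B = B₁ + B₂ = 8.98×10⁻⁶ + 1.30×10⁻⁵ = 2.20×10⁻⁵ T.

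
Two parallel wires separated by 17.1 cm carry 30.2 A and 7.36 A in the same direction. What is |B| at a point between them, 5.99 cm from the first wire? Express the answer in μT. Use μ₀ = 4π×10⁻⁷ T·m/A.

Each long wire gives B = μ₀I/(2πd). Distances are d₁ = 0.0599 m and d₂ = 0.1111 m.
B₁ = 1.01×10⁻⁴ T, B₂ = 1.32×10⁻⁵ T.
Between parallel currents the two contributions point in opposite directions, so they subtract. B = |B₁ − B₂| = |1.01×10⁻⁴ − 1.32×10⁻⁵| = 8.76×10⁻⁵ T.

B ≈ 87.6 μT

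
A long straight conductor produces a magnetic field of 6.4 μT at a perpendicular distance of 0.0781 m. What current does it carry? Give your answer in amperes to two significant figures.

I ≈ 2.5 A

For a long straight wire B = μ₀I/(2πd), so I = 2πdB/μ₀.
I = 2π × 0.0781 × 6.40×10⁻⁶ / (4π×10⁻⁷) = 2.50 A.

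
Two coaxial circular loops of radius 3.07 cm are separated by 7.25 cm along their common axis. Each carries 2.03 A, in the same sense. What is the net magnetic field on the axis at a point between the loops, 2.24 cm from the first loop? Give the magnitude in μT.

B ≈ 27.8 μT

Each loop contributes B = μ₀IR²/[2(R²+z²)^(3/2)] on the axis, with z measured from that loop.
Loop 1 (z = 0.0224 m): B₁ = 2.19×10⁻⁵ T. Loop 2 (z = 0.0501 m): B₂ = 5.93×10⁻⁶ T.
The fields add: B = B₁ + B₂ = 2.78×10⁻⁵ T.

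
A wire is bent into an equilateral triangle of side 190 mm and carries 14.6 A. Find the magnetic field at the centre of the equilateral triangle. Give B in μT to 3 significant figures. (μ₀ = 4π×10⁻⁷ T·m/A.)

B ≈ 138 μT

Each side is a finite straight segment at perpendicular distance d = a/(2 tan(π/3)) = 0.05485 m from the centre, with end-angles ±π/3.
One side contributes B₁ = (μ₀I/4πd)·2 sin(π/3) = 4.61×10⁻⁵ T.
All 3 sides add in the same direction: B = 3 × 4.61×10⁻⁵ = 1.38×10⁻⁴ T.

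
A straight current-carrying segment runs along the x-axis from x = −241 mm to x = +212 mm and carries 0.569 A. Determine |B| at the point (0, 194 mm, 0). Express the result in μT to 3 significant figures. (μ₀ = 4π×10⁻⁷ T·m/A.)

B ≈ 0.445 μT

For a finite straight segment, B = (μ₀I/4πd)(sinθ₁ + sinθ₂), where θ₁, θ₂ are the angles from the perpendicular to each end.
The perpendicular distance is d = 0.194 m; the end-offsets along the wire are a = 0.241 m and b = 0.212 m.
sinθ₁ = 0.241/√(0.241²+0.194²) = 0.7790; sinθ₂ = 0.212/√(0.212²+0.194²) = 0.7377.
B = (4π×10⁻⁷ × 0.569) / (4π × 0.194) × (0.7790 + 0.7377) = 4.45×10⁻⁷ T.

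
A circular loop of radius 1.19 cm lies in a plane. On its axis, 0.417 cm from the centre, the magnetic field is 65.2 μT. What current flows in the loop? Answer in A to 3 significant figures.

On the axis of a loop, B = μ₀IR²/[2(R²+z²)^(3/2)], so I = 2B(R²+z²)^(3/2)/(μ₀R²).
R² + z² = 0.0001416 + 1.739×10⁻⁵ = 0.000159 m²; raised to 3/2 gives 2.00×10⁻⁶ m³.
I = 2 × 6.52×10⁻⁵ × 2.00×10⁻⁶ / (1.26×10⁻⁶ × 0.0001416) = 1.47 A.

I ≈ 1.47 A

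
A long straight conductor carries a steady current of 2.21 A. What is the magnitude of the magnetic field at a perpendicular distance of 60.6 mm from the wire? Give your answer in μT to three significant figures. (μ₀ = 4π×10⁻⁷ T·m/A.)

B ≈ 7.29 μT

For an infinitely long straight wire, B = μ₀I/(2πd).
B = (4π×10⁻⁷ × 2.21) / (2π × 0.0606) = 7.29×10⁻⁶ T.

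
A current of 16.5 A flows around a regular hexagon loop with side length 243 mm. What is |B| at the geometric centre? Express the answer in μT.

Each side is a finite straight segment at perpendicular distance d = a/(2 tan(π/6)) = 0.2104 m from the centre, with end-angles ±π/6.
One side contributes B₁ = (μ₀I/4πd)·2 sin(π/6) = 7.84×10⁻⁶ T.
All 6 sides add in the same direction: B = 6 × 7.84×10⁻⁶ = 4.70×10⁻⁵ T.

B ≈ 47.0 μT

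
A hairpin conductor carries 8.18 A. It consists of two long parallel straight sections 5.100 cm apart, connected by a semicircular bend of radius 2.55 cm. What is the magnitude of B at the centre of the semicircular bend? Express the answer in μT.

The semicircular arc contributes B_arc = μ₀I·π/(4πR) = μ₀I/(4R) = 1.01×10⁻⁴ T.
Each semi-infinite lead is at perpendicular distance R = 0.0255 m from the centre, with the perpendicular foot at its near end, so it contributes μ₀I/(4πR); both point the same way, together 6.42×10⁻⁵ T.
Arc and leads all point the same direction: B = 1.01×10⁻⁴ + 6.42×10⁻⁵ = 1.65×10⁻⁴ T.

B ≈ 165 μT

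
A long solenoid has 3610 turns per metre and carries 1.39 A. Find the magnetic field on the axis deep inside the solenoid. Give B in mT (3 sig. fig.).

Inside a long solenoid, B = μ₀nI with n = 3610 turns/m.
B = 4π×10⁻⁷ × 3610 × 1.39 = 6.31×10⁻³ T.

B ≈ 6.31 mT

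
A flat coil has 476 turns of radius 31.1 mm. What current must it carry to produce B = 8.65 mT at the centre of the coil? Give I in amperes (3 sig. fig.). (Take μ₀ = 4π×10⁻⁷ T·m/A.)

I ≈ 0.899 A

For an N-turn coil, B = Nμ₀I/(2R) with R = 0.0311 m, so I = 2RB/(Nμ₀) = 2 × 0.0311 × 8.65×10⁻³ / (476 × 4π×10⁻⁷) = 0.899 A.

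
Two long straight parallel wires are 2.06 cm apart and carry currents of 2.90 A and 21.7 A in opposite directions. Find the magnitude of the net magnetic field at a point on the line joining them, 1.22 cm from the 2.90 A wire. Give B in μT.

Each long wire gives B = μ₀I/(2πd). Distances are d₁ = 0.0122 m and d₂ = 0.0084 m.
B₁ = 4.75×10⁻⁵ T, B₂ = 5.17×10⁻⁴ T.
Between antiparallel currents both contributions point the same way, so they add. B = B₁ + B₂ = 4.75×10⁻⁵ + 5.17×10⁻⁴ = 5.64×10⁻⁴ T.

B ≈ 564 μT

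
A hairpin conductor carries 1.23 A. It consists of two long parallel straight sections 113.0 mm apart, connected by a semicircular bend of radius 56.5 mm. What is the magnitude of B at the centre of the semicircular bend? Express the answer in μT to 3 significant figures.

The semicircular arc contributes B_arc = μ₀I·π/(4πR) = μ₀I/(4R) = 6.84×10⁻⁶ T.
Each semi-infinite lead is at perpendicular distance R = 0.0565 m from the centre, with the perpendicular foot at its near end, so it contributes μ₀I/(4πR); both point the same way, together 4.35×10⁻⁶ T.
Arc and leads all point the same direction: B = 6.84×10⁻⁶ + 4.35×10⁻⁶ = 1.12×10⁻⁵ T.

B ≈ 11.2 μT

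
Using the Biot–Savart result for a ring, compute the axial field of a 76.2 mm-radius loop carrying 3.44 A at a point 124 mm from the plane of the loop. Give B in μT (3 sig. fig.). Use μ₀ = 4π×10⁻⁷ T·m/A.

On the axis of a circular loop, B = μ₀IR² / [2(R²+z²)^(3/2)].
R² + z² = (0.0762)² + (0.124)² = 0.02118 m², and (R²+z²)^(3/2) = 3.08×10⁻³ m³.
B = (4π×10⁻⁷ × 3.44 × 0.005806) / (2 × 3.08×10⁻³) = 4.07×10⁻⁶ T.

B ≈ 4.07 μT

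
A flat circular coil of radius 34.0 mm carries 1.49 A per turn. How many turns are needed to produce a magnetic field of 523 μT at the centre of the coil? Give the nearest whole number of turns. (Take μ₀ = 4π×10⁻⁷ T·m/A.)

For an N-turn coil, B = Nμ₀I/(2R). A single turn gives B₁ = 2.75×10⁻⁵ T with R = 0.034 m.
N = B/B₁ = 5.23×10⁻⁴ / 2.75×10⁻⁵ = 18.99.

N = 19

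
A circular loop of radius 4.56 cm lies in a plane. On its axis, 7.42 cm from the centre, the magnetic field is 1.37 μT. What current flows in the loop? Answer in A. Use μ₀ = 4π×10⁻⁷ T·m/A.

I ≈ 0.693 A

On the axis of a loop, B = μ₀IR²/[2(R²+z²)^(3/2)], so I = 2B(R²+z²)^(3/2)/(μ₀R²).
R² + z² = 0.002079 + 0.005506 = 0.007585 m²; raised to 3/2 gives 6.61×10⁻⁴ m³.
I = 2 × 1.37×10⁻⁶ × 6.61×10⁻⁴ / (1.26×10⁻⁶ × 0.002079) = 0.693 A.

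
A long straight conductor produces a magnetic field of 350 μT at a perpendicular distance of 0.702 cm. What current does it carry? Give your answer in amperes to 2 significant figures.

I ≈ 12 A

For a long straight wire B = μ₀I/(2πd), so I = 2πdB/μ₀.
I = 2π × 0.00702 × 3.50×10⁻⁴ / (4π×10⁻⁷) = 12.3 A.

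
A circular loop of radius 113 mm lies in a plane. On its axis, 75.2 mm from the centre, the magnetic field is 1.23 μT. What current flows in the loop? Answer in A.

I ≈ 0.383 A

On the axis of a loop, B = μ₀IR²/[2(R²+z²)^(3/2)], so I = 2B(R²+z²)^(3/2)/(μ₀R²).
R² + z² = 0.01277 + 0.005655 = 0.01842 m²; raised to 3/2 gives 2.50×10⁻³ m³.
I = 2 × 1.23×10⁻⁶ × 2.50×10⁻³ / (1.26×10⁻⁶ × 0.01277) = 0.383 A.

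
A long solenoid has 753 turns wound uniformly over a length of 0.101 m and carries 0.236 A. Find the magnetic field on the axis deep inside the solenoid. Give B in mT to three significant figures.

B ≈ 2.21 mT

Inside a long solenoid, B = μ₀nI with n = 7455 turns/m.
B = 4π×10⁻⁷ × 7455 × 0.236 = 2.21×10⁻³ T.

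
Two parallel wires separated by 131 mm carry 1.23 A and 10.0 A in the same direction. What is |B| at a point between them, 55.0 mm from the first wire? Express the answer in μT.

Each long wire gives B = μ₀I/(2πd). Distances are d₁ = 0.055 m and d₂ = 0.076 m.
B₁ = 4.47×10⁻⁶ T, B₂ = 2.63×10⁻⁵ T.
Between parallel currents the two contributions point in opposite directions, so they subtract. B = |B₁ − B₂| = |4.47×10⁻⁶ − 2.63×10⁻⁵| = 2.18×10⁻⁵ T.

B ≈ 21.8 μT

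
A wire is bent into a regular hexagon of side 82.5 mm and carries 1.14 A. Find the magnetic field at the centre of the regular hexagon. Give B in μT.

B ≈ 9.57 μT

Each side is a finite straight segment at perpendicular distance d = a/(2 tan(π/6)) = 0.07145 m from the centre, with end-angles ±π/6.
One side contributes B₁ = (μ₀I/4πd)·2 sin(π/6) = 1.60×10⁻⁶ T.
All 6 sides add in the same direction: B = 6 × 1.60×10⁻⁶ = 9.57×10⁻⁶ T.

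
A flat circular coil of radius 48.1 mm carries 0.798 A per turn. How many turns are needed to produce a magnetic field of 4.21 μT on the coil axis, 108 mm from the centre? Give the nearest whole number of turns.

N = 6

For an N-turn coil, B = Nμ₀IR²/[2(R²+z²)^(3/2)]. A single turn gives B₁ = 7.02×10⁻⁷ T with R = 0.0481 m, z = 0.108 m.
N = B/B₁ = 4.21×10⁻⁶ / 7.02×10⁻⁷ = 6.00.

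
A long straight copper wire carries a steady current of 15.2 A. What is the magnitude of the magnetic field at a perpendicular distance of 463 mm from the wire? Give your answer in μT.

For an infinitely long straight wire, B = μ₀I/(2πd).
B = (4π×10⁻⁷ × 15.2) / (2π × 0.463) = 6.57×10⁻⁶ T.

B ≈ 6.57 μT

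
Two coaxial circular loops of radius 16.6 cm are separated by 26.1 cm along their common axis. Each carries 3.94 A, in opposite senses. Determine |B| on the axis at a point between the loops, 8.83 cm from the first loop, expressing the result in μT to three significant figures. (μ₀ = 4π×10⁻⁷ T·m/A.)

Each loop contributes B = μ₀IR²/[2(R²+z²)^(3/2)] on the axis, with z measured from that loop.
Loop 1 (z = 0.0883 m): B₁ = 1.03×10⁻⁵ T. Loop 2 (z = 0.1727 m): B₂ = 4.96×10⁻⁶ T.
The fields oppose: B = |B₁ − B₂| = 5.30×10⁻⁶ T.

B ≈ 5.30 μT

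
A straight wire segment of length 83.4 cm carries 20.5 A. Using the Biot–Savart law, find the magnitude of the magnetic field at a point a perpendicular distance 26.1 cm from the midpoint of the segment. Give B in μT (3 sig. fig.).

B ≈ 13.3 μT

For a finite straight segment, B = (μ₀I/4πd)(sinθ₁ + sinθ₂), where θ₁, θ₂ are the angles from the perpendicular to each end.
The perpendicular from the point meets the wire at its midpoint, so each end is L/2 = 0.417 m away along the wire.
sinθ₁ = 0.417/√(0.417²+0.261²) = 0.8477; sinθ₂ = 0.417/√(0.417²+0.261²) = 0.8477.
B = (4π×10⁻⁷ × 20.5) / (4π × 0.261) × (0.8477 + 0.8477) = 1.33×10⁻⁵ T.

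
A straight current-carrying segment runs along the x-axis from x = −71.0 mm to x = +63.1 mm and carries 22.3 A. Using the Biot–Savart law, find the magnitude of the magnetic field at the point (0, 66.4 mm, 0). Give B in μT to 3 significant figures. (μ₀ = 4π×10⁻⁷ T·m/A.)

B ≈ 47.7 μT

For a finite straight segment, B = (μ₀I/4πd)(sinθ₁ + sinθ₂), where θ₁, θ₂ are the angles from the perpendicular to each end.
The perpendicular distance is d = 0.0664 m; the end-offsets along the wire are a = 0.071 m and b = 0.0631 m.
sinθ₁ = 0.071/√(0.071²+0.0664²) = 0.7304; sinθ₂ = 0.0631/√(0.0631²+0.0664²) = 0.6889.
B = (4π×10⁻⁷ × 22.3) / (4π × 0.0664) × (0.7304 + 0.6889) = 4.77×10⁻⁵ T.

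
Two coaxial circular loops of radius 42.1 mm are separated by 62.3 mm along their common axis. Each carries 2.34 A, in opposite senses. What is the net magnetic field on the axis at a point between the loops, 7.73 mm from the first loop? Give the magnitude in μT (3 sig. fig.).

Each loop contributes B = μ₀IR²/[2(R²+z²)^(3/2)] on the axis, with z measured from that loop.
Loop 1 (z = 0.00773 m): B₁ = 3.32×10⁻⁵ T. Loop 2 (z = 0.05457 m): B₂ = 7.96×10⁻⁶ T.
The fields oppose: B = |B₁ − B₂| = 2.53×10⁻⁵ T.

B ≈ 25.3 μT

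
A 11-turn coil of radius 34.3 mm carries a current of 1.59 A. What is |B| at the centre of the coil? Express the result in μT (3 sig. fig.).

For an N-turn flat coil, B = Nμ₀I/(2R) with R = 0.0343 m.
B = 11 × 2.91×10⁻⁵ T = 3.20×10⁻⁴ T.

B ≈ 320 μT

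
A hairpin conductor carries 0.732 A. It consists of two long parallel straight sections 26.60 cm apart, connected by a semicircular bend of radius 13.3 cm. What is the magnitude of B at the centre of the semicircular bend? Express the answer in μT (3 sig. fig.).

The semicircular arc contributes B_arc = μ₀I·π/(4πR) = μ₀I/(4R) = 1.73×10⁻⁶ T.
Each semi-infinite lead is at perpendicular distance R = 0.133 m from the centre, with the perpendicular foot at its near end, so it contributes μ₀I/(4πR); both point the same way, together 1.10×10⁻⁶ T.
Arc and leads all point the same direction: B = 1.73×10⁻⁶ + 1.10×10⁻⁶ = 2.83×10⁻⁶ T.

B ≈ 2.83 μT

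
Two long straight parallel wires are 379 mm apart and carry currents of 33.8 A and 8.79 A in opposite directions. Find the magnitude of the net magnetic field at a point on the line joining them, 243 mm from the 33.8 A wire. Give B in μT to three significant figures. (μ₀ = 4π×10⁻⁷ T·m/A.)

Each long wire gives B = μ₀I/(2πd). Distances are d₁ = 0.243 m and d₂ = 0.136 m.
B₁ = 2.78×10⁻⁵ T, B₂ = 1.29×10⁻⁵ T.
Between antiparallel currents both contributions point the same way, so they add. B = B₁ + B₂ = 2.78×10⁻⁵ + 1.29×10⁻⁵ = 4.07×10⁻⁵ T.

B ≈ 40.7 μT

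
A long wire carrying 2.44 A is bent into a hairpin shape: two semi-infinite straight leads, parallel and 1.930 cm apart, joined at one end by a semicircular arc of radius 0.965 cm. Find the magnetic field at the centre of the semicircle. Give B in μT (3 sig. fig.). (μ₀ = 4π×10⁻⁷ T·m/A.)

The semicircular arc contributes B_arc = μ₀I·π/(4πR) = μ₀I/(4R) = 7.94×10⁻⁵ T.
Each semi-infinite lead is at perpendicular distance R = 0.00965 m from the centre, with the perpendicular foot at its near end, so it contributes μ₀I/(4πR); both point the same way, together 5.06×10⁻⁵ T.
Arc and leads all point the same direction: B = 7.94×10⁻⁵ + 5.06×10⁻⁵ = 1.30×10⁻⁴ T.

B ≈ 130 μT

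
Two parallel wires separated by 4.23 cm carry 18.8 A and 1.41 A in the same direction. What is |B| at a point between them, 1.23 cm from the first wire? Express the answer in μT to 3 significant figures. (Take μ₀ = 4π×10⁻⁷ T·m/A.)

Each long wire gives B = μ₀I/(2πd). Distances are d₁ = 0.0123 m and d₂ = 0.03 m.
B₁ = 3.06×10⁻⁴ T, B₂ = 9.40×10⁻⁶ T.
Between parallel currents the two contributions point in opposite directions, so they subtract. B = |B₁ − B₂| = |3.06×10⁻⁴ − 9.40×10⁻⁶| = 2.96×10⁻⁴ T.

B ≈ 296 μT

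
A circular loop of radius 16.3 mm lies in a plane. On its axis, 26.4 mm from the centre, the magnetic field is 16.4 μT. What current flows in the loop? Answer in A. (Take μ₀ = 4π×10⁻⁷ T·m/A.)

I ≈ 2.93 A

On the axis of a loop, B = μ₀IR²/[2(R²+z²)^(3/2)], so I = 2B(R²+z²)^(3/2)/(μ₀R²).
R² + z² = 0.0002657 + 0.000697 = 0.0009627 m²; raised to 3/2 gives 2.99×10⁻⁵ m³.
I = 2 × 1.64×10⁻⁵ × 2.99×10⁻⁵ / (1.26×10⁻⁶ × 0.0002657) = 2.93 A.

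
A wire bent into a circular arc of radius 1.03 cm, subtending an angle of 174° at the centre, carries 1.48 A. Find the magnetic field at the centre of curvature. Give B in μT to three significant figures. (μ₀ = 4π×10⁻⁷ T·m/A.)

The Biot–Savart field of a circular arc at its centre is B = μ₀Iφ/(4πR), with φ = 3.037 rad.
B = (4π×10⁻⁷ × 1.48 × 3.037) / (4π × 0.0103) = 4.36×10⁻⁵ T.

B ≈ 43.6 μT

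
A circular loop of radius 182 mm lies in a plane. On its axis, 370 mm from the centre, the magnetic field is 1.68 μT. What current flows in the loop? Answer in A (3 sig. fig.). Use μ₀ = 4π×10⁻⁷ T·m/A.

On the axis of a loop, B = μ₀IR²/[2(R²+z²)^(3/2)], so I = 2B(R²+z²)^(3/2)/(μ₀R²).
R² + z² = 0.03312 + 0.1369 = 0.17 m²; raised to 3/2 gives 7.01×10⁻² m³.
I = 2 × 1.68×10⁻⁶ × 7.01×10⁻² / (1.26×10⁻⁶ × 0.03312) = 5.66 A.

I ≈ 5.66 A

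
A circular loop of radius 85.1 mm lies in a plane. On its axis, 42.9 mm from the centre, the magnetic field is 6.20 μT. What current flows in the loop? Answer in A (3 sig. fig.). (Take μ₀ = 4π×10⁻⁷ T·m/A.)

On the axis of a loop, B = μ₀IR²/[2(R²+z²)^(3/2)], so I = 2B(R²+z²)^(3/2)/(μ₀R²).
R² + z² = 0.007242 + 0.00184 = 0.009082 m²; raised to 3/2 gives 8.66×10⁻⁴ m³.
I = 2 × 6.20×10⁻⁶ × 8.66×10⁻⁴ / (1.26×10⁻⁶ × 0.007242) = 1.18 A.

I ≈ 1.18 A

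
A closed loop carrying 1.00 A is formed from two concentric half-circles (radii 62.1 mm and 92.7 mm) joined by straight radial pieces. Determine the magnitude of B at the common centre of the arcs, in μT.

B ≈ 1.67 μT

The radial connectors point toward the centre, so dl × r̂ = 0 and they contribute nothing.
Each semicircle gives μ₀I/(4R): inner arc 5.06×10⁻⁶ T, outer arc 3.39×10⁻⁶ T.
The two arcs carry current in opposite angular senses, so their fields oppose: B = |5.06×10⁻⁶ − 3.39×10⁻⁶| = 1.67×10⁻⁶ T.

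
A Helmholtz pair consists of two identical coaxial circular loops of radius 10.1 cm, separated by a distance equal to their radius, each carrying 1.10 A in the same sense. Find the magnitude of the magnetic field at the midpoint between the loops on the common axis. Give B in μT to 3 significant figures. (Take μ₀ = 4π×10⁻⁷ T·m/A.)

Each loop contributes B = μ₀IR²/[2(R²+z²)^(3/2)] on the axis, with z measured from that loop.
Loop 1 (z = 0.0505 m): B₁ = 4.90×10⁻⁶ T. Loop 2 (z = 0.0505 m): B₂ = 4.90×10⁻⁶ T.
The fields add: B = B₁ + B₂ = 9.79×10⁻⁶ T.

B ≈ 9.79 μT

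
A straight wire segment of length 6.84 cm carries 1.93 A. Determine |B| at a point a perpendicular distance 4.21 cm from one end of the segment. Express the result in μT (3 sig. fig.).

For a finite straight segment, B = (μ₀I/4πd)(sinθ₁ + sinθ₂), where θ₁, θ₂ are the angles from the perpendicular to each end.
The perpendicular foot is at one end, so the two end-offsets along the wire are 0 and L = 0.0684 m.
sinθ₁ = 0/√(0²+0.0421²) = 0.0000; sinθ₂ = 0.0684/√(0.0684²+0.0421²) = 0.8516.
B = (4π×10⁻⁷ × 1.93) / (4π × 0.0421) × (0.0000 + 0.8516) = 3.90×10⁻⁶ T.

B ≈ 3.90 μT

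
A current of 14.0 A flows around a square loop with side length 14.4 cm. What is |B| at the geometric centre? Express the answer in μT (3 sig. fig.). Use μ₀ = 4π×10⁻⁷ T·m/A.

Each side is a finite straight segment at perpendicular distance d = a/(2 tan(π/4)) = 0.072 m from the centre, with end-angles ±π/4.
One side contributes B₁ = (μ₀I/4πd)·2 sin(π/4) = 2.75×10⁻⁵ T.
All 4 sides add in the same direction: B = 4 × 2.75×10⁻⁵ = 1.10×10⁻⁴ T.

B ≈ 110 μT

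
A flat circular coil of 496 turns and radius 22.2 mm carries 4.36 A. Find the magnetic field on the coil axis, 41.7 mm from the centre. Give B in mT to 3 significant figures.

For an N-turn flat coil, B = Nμ₀IR²/[2(R²+z²)^(3/2)] with R = 0.0222 m, z = 0.0417 m.
B = 496 × 1.28×10⁻⁵ T = 6.35×10⁻³ T.

B ≈ 6.35 mT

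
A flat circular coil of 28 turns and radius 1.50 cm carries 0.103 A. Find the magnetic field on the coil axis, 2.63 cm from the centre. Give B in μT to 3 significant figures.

For an N-turn flat coil, B = Nμ₀IR²/[2(R²+z²)^(3/2)] with R = 0.015 m, z = 0.0263 m.
B = 28 × 5.25×10⁻⁷ T = 1.47×10⁻⁵ T.

B ≈ 14.7 μT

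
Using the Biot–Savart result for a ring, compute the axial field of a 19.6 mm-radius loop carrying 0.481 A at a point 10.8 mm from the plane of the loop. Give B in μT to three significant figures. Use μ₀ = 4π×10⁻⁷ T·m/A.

On the axis of a circular loop, B = μ₀IR² / [2(R²+z²)^(3/2)].
R² + z² = (0.0196)² + (0.0108)² = 0.0005008 m², and (R²+z²)^(3/2) = 1.12×10⁻⁵ m³.
B = (4π×10⁻⁷ × 0.481 × 0.0003842) / (2 × 1.12×10⁻⁵) = 1.04×10⁻⁵ T.

B ≈ 10.4 μT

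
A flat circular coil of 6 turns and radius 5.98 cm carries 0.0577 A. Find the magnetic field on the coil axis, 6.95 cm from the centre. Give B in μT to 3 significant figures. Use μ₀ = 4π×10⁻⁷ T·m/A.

B ≈ 1.01 μT

For an N-turn flat coil, B = Nμ₀IR²/[2(R²+z²)^(3/2)] with R = 0.0598 m, z = 0.0695 m.
B = 6 × 1.68×10⁻⁷ T = 1.01×10⁻⁶ T.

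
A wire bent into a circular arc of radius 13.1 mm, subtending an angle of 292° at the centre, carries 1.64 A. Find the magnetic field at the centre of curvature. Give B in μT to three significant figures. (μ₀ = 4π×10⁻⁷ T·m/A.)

B ≈ 63.8 μT

The Biot–Savart field of a circular arc at its centre is B = μ₀Iφ/(4πR), with φ = 5.096 rad.
B = (4π×10⁻⁷ × 1.64 × 5.096) / (4π × 0.0131) = 6.38×10⁻⁵ T.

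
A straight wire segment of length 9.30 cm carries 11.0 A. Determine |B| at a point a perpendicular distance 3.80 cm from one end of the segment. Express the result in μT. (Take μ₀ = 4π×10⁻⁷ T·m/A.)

B ≈ 26.8 μT

For a finite straight segment, B = (μ₀I/4πd)(sinθ₁ + sinθ₂), where θ₁, θ₂ are the angles from the perpendicular to each end.
The perpendicular foot is at one end, so the two end-offsets along the wire are 0 and L = 0.093 m.
sinθ₁ = 0/√(0²+0.038²) = 0.0000; sinθ₂ = 0.093/√(0.093²+0.038²) = 0.9257.
B = (4π×10⁻⁷ × 11.0) / (4π × 0.038) × (0.0000 + 0.9257) = 2.68×10⁻⁵ T.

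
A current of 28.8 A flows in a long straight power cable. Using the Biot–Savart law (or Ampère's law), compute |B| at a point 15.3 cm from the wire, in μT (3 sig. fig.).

For an infinitely long straight wire, B = μ₀I/(2πd).
B = (4π×10⁻⁷ × 28.8) / (2π × 0.153) = 3.76×10⁻⁵ T.

B ≈ 37.6 μT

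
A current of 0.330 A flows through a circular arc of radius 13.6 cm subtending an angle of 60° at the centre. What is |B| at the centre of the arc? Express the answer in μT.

B ≈ 0.254 μT

The Biot–Savart field of a circular arc at its centre is B = μ₀Iφ/(4πR), with φ = 1.047 rad.
B = (4π×10⁻⁷ × 0.330 × 1.047) / (4π × 0.136) = 2.54×10⁻⁷ T.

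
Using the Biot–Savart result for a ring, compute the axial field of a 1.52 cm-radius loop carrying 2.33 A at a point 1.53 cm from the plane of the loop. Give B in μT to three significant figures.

On the axis of a circular loop, B = μ₀IR² / [2(R²+z²)^(3/2)].
R² + z² = (0.0152)² + (0.0153)² = 0.0004651 m², and (R²+z²)^(3/2) = 1.00×10⁻⁵ m³.
B = (4π×10⁻⁷ × 2.33 × 0.000231) / (2 × 1.00×10⁻⁵) = 3.37×10⁻⁵ T.

B ≈ 33.7 μT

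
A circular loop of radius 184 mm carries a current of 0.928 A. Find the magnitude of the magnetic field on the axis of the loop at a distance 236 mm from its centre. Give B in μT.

On the axis of a circular loop, B = μ₀IR² / [2(R²+z²)^(3/2)].
R² + z² = (0.184)² + (0.236)² = 0.08955 m², and (R²+z²)^(3/2) = 2.68×10⁻² m³.
B = (4π×10⁻⁷ × 0.928 × 0.03386) / (2 × 2.68×10⁻²) = 7.37×10⁻⁷ T.

B ≈ 0.737 μT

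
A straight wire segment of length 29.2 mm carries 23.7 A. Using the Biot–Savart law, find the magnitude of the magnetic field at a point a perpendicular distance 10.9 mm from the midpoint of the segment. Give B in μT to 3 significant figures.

B ≈ 348 μT

For a finite straight segment, B = (μ₀I/4πd)(sinθ₁ + sinθ₂), where θ₁, θ₂ are the angles from the perpendicular to each end.
The perpendicular from the point meets the wire at its midpoint, so each end is L/2 = 0.0146 m away along the wire.
sinθ₁ = 0.0146/√(0.0146²+0.0109²) = 0.8013; sinθ₂ = 0.0146/√(0.0146²+0.0109²) = 0.8013.
B = (4π×10⁻⁷ × 23.7) / (4π × 0.0109) × (0.8013 + 0.8013) = 3.48×10⁻⁴ T.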